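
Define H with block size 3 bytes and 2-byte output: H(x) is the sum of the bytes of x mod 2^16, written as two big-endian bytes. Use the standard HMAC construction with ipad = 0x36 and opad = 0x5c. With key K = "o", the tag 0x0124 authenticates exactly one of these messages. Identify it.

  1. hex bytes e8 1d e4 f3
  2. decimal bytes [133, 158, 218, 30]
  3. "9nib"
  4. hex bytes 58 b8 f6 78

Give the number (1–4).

3

Key "o" = 6f is 1 byte ≤ B = 3; zero-pad to 3 bytes: K' = 6f 00 00.
K' ⊕ ipad = 59 36 36; K' ⊕ opad = 33 5c 5c.
m1: inner = H(59 36 36 e8 1d e4 f3) = 03 a1; tag = H(33 5c 5c 03 a1) = 018f
m2: inner = H(59 36 36 85 9e da 1e) = 02 e0; tag = H(33 5c 5c 02 e0) = 01cd
m3: inner = H(59 36 36 39 6e 69 62) = 02 37; tag = H(33 5c 5c 02 37) = 0124 ← matches
m4: inner = H(59 36 36 58 b8 f6 78) = 03 43; tag = H(33 5c 5c 03 43) = 0131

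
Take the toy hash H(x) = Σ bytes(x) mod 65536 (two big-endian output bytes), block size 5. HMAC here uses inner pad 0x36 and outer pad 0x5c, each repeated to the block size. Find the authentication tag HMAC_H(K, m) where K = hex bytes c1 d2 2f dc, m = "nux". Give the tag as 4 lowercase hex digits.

02ed

Key hex bytes c1 d2 2f dc is 4 bytes ≤ B = 5; zero-pad to 5 bytes: K' = c1 d2 2f dc 00.
K' ⊕ ipad = f7 e4 19 ea 36.  K' ⊕ opad = 9d 8e 73 80 5c.
Inner input = (K'⊕ipad) ∥ m = f7 e4 19 ea 36 ∥ 6e 75 78.
Inner hash: sum = 247+228+25+234+54+110+117+120 = 1135 → 04 6f.
Outer input = (K'⊕opad) ∥ inner = 9d 8e 73 80 5c ∥ 04 6f.
Outer hash (tag): sum = 157+142+115+128+92+4+111 = 749 → 02 ed.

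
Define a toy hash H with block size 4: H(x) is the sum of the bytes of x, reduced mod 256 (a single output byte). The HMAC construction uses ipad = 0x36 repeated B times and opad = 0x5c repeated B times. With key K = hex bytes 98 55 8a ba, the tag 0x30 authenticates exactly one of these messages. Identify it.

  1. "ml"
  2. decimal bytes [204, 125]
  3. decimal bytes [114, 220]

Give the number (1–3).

3

Key hex bytes 98 55 8a ba is exactly B = 4 bytes: K' = 98 55 8a ba.
K' ⊕ ipad = ae 63 bc 8c; K' ⊕ opad = c4 09 d6 e6.
m1: inner = H(ae 63 bc 8c 6d 6c) = 32; tag = H(c4 09 d6 e6 32) = bb
m2: inner = H(ae 63 bc 8c cc 7d) = a2; tag = H(c4 09 d6 e6 a2) = 2b
m3: inner = H(ae 63 bc 8c 72 dc) = a7; tag = H(c4 09 d6 e6 a7) = 30 ← matches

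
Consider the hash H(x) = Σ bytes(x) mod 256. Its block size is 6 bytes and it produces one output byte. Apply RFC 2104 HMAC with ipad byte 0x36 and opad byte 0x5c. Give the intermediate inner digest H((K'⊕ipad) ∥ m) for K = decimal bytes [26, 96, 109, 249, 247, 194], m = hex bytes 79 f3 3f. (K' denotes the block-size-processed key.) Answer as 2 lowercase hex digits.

0c

Key decimal bytes [26, 96, 109, 249, 247, 194] = 1a 60 6d f9 f7 c2 is exactly B = 6 bytes: K' = 1a 60 6d f9 f7 c2.
K' ⊕ ipad = 2c 56 5b cf c1 f4.
Inner input = 2c 56 5b cf c1 f4 ∥ 79 f3 3f.
Inner hash: sum = 44+86+91+207+193+244+121+243+63 = 1292; mod 256 = 12 → 0c.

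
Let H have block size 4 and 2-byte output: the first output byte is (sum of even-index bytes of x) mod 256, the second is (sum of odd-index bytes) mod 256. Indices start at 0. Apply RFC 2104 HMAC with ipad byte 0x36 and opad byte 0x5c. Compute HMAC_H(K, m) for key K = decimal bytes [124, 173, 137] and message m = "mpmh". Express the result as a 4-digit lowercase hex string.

d8f6

Key decimal bytes [124, 173, 137] = 7c ad 89 is 3 bytes ≤ B = 4; zero-pad to 4 bytes: K' = 7c ad 89 00.
K' ⊕ ipad = 4a 9b bf 36.  K' ⊕ opad = 20 f1 d5 5c.
Inner input = (K'⊕ipad) ∥ m = 4a 9b bf 36 ∥ 6d 70 6d 68.
Inner hash: even-index sum = 483 mod 256 = 227; odd-index sum = 425 mod 256 = 169 → e3 a9.
Outer input = (K'⊕opad) ∥ inner = 20 f1 d5 5c ∥ e3 a9.
Outer hash (tag): even-index sum = 472 mod 256 = 216; odd-index sum = 502 mod 256 = 246 → d8 f6.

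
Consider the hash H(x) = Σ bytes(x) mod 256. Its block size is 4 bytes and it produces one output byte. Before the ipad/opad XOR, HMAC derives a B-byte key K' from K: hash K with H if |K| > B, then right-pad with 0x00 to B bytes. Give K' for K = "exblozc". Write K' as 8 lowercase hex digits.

|K| = 7 > B = 4, so first hash the key.
H(K): sum = 101+120+98+108+111+122+99 = 759; mod 256 = 247 → f7.
Zero-pad H(K) = f7 to 4 bytes: K' = f7 00 00 00.

f7000000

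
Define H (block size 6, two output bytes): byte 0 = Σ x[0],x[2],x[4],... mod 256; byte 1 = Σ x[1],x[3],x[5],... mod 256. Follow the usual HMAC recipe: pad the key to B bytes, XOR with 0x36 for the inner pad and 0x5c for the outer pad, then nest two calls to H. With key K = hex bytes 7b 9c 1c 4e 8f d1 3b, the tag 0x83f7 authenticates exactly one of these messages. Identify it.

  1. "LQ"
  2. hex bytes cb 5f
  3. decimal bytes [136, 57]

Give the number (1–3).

Key hex bytes 7b 9c 1c 4e 8f d1 3b is 7 bytes > B = 6, so hash it first: H(key) = 61 bb, then zero-pad to 6 bytes: K' = 61 bb 00 00 00 00.
K' ⊕ ipad = 57 8d 36 36 36 36; K' ⊕ opad = 3d e7 5c 5c 5c 5c.
m1: inner = H(57 8d 36 36 36 36 4c 51) = 0f 4a; tag = H(3d e7 5c 5c 5c 5c 0f 4a) = 04e9
m2: inner = H(57 8d 36 36 36 36 cb 5f) = 8e 58; tag = H(3d e7 5c 5c 5c 5c 8e 58) = 83f7 ← matches
m3: inner = H(57 8d 36 36 36 36 88 39) = 4b 32; tag = H(3d e7 5c 5c 5c 5c 4b 32) = 40d1

2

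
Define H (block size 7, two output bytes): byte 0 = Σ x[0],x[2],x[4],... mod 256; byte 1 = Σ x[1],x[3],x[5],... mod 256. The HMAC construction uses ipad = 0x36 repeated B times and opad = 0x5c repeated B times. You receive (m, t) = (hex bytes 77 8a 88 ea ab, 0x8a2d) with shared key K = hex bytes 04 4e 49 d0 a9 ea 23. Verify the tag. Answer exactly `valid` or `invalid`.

Key hex bytes 04 4e 49 d0 a9 ea 23 is exactly B = 7 bytes: K' = 04 4e 49 d0 a9 ea 23.
K' ⊕ ipad = 32 78 7f e6 9f dc 15; K' ⊕ opad = 58 12 15 8c f5 b6 7f.
Inner hash: even-index sum = 729 mod 256 = 217; odd-index sum = 996 mod 256 = 228 → d9 e4.
Outer hash (recomputed tag): even-index sum = 709 mod 256 = 197; odd-index sum = 557 mod 256 = 45 → c5 2d.
Recomputed tag = c52d; claimed = 8a2d → mismatch.

invalid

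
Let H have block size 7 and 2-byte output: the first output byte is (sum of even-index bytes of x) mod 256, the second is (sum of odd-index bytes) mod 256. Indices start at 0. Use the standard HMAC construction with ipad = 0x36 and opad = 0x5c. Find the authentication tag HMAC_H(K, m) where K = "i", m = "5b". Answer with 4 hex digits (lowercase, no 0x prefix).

2077

Key "i" = 69 is 1 byte ≤ B = 7; zero-pad to 7 bytes: K' = 69 00 00 00 00 00 00.
K' ⊕ ipad = 5f 36 36 36 36 36 36.  K' ⊕ opad = 35 5c 5c 5c 5c 5c 5c.
Inner input = (K'⊕ipad) ∥ m = 5f 36 36 36 36 36 36 ∥ 35 62.
Inner hash: even-index sum = 355 mod 256 = 99; odd-index sum = 215 mod 256 = 215 → 63 d7.
Outer input = (K'⊕opad) ∥ inner = 35 5c 5c 5c 5c 5c 5c ∥ 63 d7.
Outer hash (tag): even-index sum = 544 mod 256 = 32; odd-index sum = 375 mod 256 = 119 → 20 77.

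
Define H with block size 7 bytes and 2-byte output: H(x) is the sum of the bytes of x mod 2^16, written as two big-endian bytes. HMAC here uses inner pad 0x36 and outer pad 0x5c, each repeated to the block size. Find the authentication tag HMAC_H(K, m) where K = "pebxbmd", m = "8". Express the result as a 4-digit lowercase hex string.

01e4

Key "pebxbmd" = 70 65 62 78 62 6d 64 is exactly B = 7 bytes: K' = 70 65 62 78 62 6d 64.
K' ⊕ ipad = 46 53 54 4e 54 5b 52.  K' ⊕ opad = 2c 39 3e 24 3e 31 38.
Inner input = (K'⊕ipad) ∥ m = 46 53 54 4e 54 5b 52 ∥ 38.
Inner hash: sum = 70+83+84+78+84+91+82+56 = 628 → 02 74.
Outer input = (K'⊕opad) ∥ inner = 2c 39 3e 24 3e 31 38 ∥ 02 74.
Outer hash (tag): sum = 44+57+62+36+62+49+56+2+116 = 484 → 01 e4.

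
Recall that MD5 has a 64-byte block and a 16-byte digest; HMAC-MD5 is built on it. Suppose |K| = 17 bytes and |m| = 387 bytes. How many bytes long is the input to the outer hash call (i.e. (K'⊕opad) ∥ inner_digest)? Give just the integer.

80

Key is 17 ≤ 64 bytes, zero-padded: |K'| = 64.
Outer input = (K'⊕opad) ∥ H(inner) → 64 + 16 = 80 bytes.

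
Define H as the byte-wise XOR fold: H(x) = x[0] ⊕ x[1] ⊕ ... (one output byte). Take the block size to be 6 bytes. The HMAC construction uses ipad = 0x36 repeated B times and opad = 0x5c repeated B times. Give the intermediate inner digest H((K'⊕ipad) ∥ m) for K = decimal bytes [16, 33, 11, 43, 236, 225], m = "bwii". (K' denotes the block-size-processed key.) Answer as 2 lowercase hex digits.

Key decimal bytes [16, 33, 11, 43, 236, 225] = 10 21 0b 2b ec e1 is exactly B = 6 bytes: K' = 10 21 0b 2b ec e1.
K' ⊕ ipad = 26 17 3d 1d da d7.
Inner input = 26 17 3d 1d da d7 ∥ 62 77 69 69.
Inner hash: XOR 26⊕17⊕3d⊕1d⊕da⊕d7⊕62⊕77⊕69⊕69 = 09.

09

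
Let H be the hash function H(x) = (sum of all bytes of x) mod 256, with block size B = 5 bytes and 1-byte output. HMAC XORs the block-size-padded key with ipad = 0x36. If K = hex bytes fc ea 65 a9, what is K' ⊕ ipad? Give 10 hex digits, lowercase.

Key hex bytes fc ea 65 a9 is 4 bytes ≤ B = 5; zero-pad to 5 bytes: K' = fc ea 65 a9 00.
XOR each byte with 0x36: fc⊕36=ca, ea⊕36=dc, 65⊕36=53, a9⊕36=9f, 00⊕36=36.

cadc539f36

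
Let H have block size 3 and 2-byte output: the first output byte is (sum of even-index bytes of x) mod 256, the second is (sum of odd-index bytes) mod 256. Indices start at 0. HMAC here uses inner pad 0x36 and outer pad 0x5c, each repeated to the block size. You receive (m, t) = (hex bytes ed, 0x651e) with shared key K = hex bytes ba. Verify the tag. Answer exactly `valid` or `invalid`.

valid

Key hex bytes ba is 1 byte ≤ B = 3; zero-pad to 3 bytes: K' = ba 00 00.
K' ⊕ ipad = 8c 36 36; K' ⊕ opad = e6 5c 5c.
Inner hash: even-index sum = 194 mod 256 = 194; odd-index sum = 291 mod 256 = 35 → c2 23.
Outer hash (recomputed tag): even-index sum = 357 mod 256 = 101; odd-index sum = 286 mod 256 = 30 → 65 1e.
Recomputed tag = 651e; claimed = 651e → match.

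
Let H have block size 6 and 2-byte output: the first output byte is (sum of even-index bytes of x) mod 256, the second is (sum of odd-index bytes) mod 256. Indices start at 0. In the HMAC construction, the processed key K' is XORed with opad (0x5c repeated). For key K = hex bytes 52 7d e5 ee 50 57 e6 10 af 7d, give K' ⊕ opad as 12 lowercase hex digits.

40135c5c5c5c

Key hex bytes 52 7d e5 ee 50 57 e6 10 af 7d is 10 bytes > B = 6, so hash it first: H(key) = 1c 4f, then zero-pad to 6 bytes: K' = 1c 4f 00 00 00 00.
XOR each byte with 0x5c: 1c⊕5c=40, 4f⊕5c=13, 00⊕5c=5c, 00⊕5c=5c, 00⊕5c=5c, 00⊕5c=5c.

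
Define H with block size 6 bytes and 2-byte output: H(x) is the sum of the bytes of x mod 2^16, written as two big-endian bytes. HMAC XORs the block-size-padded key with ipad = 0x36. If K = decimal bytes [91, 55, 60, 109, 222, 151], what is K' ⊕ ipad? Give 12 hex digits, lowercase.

Key decimal bytes [91, 55, 60, 109, 222, 151] = 5b 37 3c 6d de 97 is exactly B = 6 bytes: K' = 5b 37 3c 6d de 97.
XOR each byte with 0x36: 5b⊕36=6d, 37⊕36=01, 3c⊕36=0a, 6d⊕36=5b, de⊕36=e8, 97⊕36=a1.

6d010a5be8a1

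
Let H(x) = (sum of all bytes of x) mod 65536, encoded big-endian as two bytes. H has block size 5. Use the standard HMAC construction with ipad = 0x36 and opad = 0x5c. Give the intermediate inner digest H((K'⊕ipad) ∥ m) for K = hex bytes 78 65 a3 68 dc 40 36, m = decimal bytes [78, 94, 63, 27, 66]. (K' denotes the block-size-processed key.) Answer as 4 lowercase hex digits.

022b

Key hex bytes 78 65 a3 68 dc 40 36 is 7 bytes > B = 5, so hash it first: H(key) = 03 3a, then zero-pad to 5 bytes: K' = 03 3a 00 00 00.
K' ⊕ ipad = 35 0c 36 36 36.
Inner input = 35 0c 36 36 36 ∥ 4e 5e 3f 1b 42.
Inner hash: sum = 53+12+54+54+54+78+94+63+27+66 = 555 → 02 2b.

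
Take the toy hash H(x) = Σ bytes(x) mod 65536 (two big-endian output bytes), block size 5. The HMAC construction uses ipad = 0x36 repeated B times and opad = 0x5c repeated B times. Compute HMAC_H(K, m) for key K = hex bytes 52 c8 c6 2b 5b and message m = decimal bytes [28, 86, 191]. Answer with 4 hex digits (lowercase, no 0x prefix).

01cb

Key hex bytes 52 c8 c6 2b 5b is exactly B = 5 bytes: K' = 52 c8 c6 2b 5b.
K' ⊕ ipad = 64 fe f0 1d 6d.  K' ⊕ opad = 0e 94 9a 77 07.
Inner input = (K'⊕ipad) ∥ m = 64 fe f0 1d 6d ∥ 1c 56 bf.
Inner hash: sum = 100+254+240+29+109+28+86+191 = 1037 → 04 0d.
Outer input = (K'⊕opad) ∥ inner = 0e 94 9a 77 07 ∥ 04 0d.
Outer hash (tag): sum = 14+148+154+119+7+4+13 = 459 → 01 cb.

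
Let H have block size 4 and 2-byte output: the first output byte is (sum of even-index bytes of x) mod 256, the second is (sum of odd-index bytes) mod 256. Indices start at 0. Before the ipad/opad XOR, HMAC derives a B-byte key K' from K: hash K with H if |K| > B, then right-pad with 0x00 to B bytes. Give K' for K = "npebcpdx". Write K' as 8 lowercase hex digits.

|K| = 8 > B = 4, so first hash the key.
H(K): even-index sum = 410 mod 256 = 154; odd-index sum = 442 mod 256 = 186 → 9a ba.
Zero-pad H(K) = 9a ba to 4 bytes: K' = 9a ba 00 00.

9aba0000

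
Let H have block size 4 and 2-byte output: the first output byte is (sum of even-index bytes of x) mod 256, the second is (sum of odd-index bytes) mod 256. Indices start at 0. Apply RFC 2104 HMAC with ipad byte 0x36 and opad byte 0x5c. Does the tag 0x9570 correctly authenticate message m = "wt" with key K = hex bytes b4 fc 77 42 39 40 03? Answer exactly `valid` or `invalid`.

Key hex bytes b4 fc 77 42 39 40 03 is 7 bytes > B = 4, so hash it first: H(key) = 67 7e, then zero-pad to 4 bytes: K' = 67 7e 00 00.
K' ⊕ ipad = 51 48 36 36; K' ⊕ opad = 3b 22 5c 5c.
Inner hash: even-index sum = 254 mod 256 = 254; odd-index sum = 242 mod 256 = 242 → fe f2.
Outer hash (recomputed tag): even-index sum = 405 mod 256 = 149; odd-index sum = 368 mod 256 = 112 → 95 70.
Recomputed tag = 9570; claimed = 9570 → match.

valid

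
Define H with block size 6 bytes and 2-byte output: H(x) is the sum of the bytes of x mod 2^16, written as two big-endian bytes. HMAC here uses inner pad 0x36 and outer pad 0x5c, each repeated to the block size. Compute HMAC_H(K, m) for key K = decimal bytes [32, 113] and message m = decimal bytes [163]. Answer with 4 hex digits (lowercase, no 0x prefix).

Key decimal bytes [32, 113] = 20 71 is 2 bytes ≤ B = 6; zero-pad to 6 bytes: K' = 20 71 00 00 00 00.
K' ⊕ ipad = 16 47 36 36 36 36.  K' ⊕ opad = 7c 2d 5c 5c 5c 5c.
Inner input = (K'⊕ipad) ∥ m = 16 47 36 36 36 36 ∥ a3.
Inner hash: sum = 22+71+54+54+54+54+163 = 472 → 01 d8.
Outer input = (K'⊕opad) ∥ inner = 7c 2d 5c 5c 5c 5c ∥ 01 d8.
Outer hash (tag): sum = 124+45+92+92+92+92+1+216 = 754 → 02 f2.

02f2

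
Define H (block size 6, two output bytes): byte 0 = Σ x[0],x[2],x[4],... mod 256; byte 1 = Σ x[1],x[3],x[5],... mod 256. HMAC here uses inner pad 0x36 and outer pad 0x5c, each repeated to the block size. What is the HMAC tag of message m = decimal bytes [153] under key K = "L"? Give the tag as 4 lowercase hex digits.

Key "L" = 4c is 1 byte ≤ B = 6; zero-pad to 6 bytes: K' = 4c 00 00 00 00 00.
K' ⊕ ipad = 7a 36 36 36 36 36.  K' ⊕ opad = 10 5c 5c 5c 5c 5c.
Inner input = (K'⊕ipad) ∥ m = 7a 36 36 36 36 36 ∥ 99.
Inner hash: even-index sum = 383 mod 256 = 127; odd-index sum = 162 mod 256 = 162 → 7f a2.
Outer input = (K'⊕opad) ∥ inner = 10 5c 5c 5c 5c 5c ∥ 7f a2.
Outer hash (tag): even-index sum = 327 mod 256 = 71; odd-index sum = 438 mod 256 = 182 → 47 b6.

47b6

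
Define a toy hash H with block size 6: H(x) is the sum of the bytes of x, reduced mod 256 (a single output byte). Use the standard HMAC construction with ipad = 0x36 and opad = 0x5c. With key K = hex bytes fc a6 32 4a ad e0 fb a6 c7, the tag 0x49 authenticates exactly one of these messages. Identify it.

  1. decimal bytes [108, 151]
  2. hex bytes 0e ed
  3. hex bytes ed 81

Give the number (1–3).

Key hex bytes fc a6 32 4a ad e0 fb a6 c7 is 9 bytes > B = 6, so hash it first: H(key) = 13, then zero-pad to 6 bytes: K' = 13 00 00 00 00 00.
K' ⊕ ipad = 25 36 36 36 36 36; K' ⊕ opad = 4f 5c 5c 5c 5c 5c.
m1: inner = H(25 36 36 36 36 36 6c 97) = 36; tag = H(4f 5c 5c 5c 5c 5c 36) = 51
m2: inner = H(25 36 36 36 36 36 0e ed) = 2e; tag = H(4f 5c 5c 5c 5c 5c 2e) = 49 ← matches
m3: inner = H(25 36 36 36 36 36 ed 81) = a1; tag = H(4f 5c 5c 5c 5c 5c a1) = bc

2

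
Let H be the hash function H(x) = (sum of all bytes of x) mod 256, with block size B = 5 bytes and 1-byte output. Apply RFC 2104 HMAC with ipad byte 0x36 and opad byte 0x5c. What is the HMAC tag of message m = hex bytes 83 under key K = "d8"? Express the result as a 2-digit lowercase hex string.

Key "d8" = 64 38 is 2 bytes ≤ B = 5; zero-pad to 5 bytes: K' = 64 38 00 00 00.
K' ⊕ ipad = 52 0e 36 36 36.  K' ⊕ opad = 38 64 5c 5c 5c.
Inner input = (K'⊕ipad) ∥ m = 52 0e 36 36 36 ∥ 83.
Inner hash: sum = 82+14+54+54+54+131 = 389; mod 256 = 133 → 85.
Outer input = (K'⊕opad) ∥ inner = 38 64 5c 5c 5c ∥ 85.
Outer hash (tag): sum = 56+100+92+92+92+133 = 565; mod 256 = 53 → 35.

35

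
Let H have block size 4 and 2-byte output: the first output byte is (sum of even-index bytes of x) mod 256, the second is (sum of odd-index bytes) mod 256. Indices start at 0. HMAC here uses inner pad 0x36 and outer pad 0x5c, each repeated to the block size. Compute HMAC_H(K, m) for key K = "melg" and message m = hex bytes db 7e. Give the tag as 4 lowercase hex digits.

f196

Key "melg" = 6d 65 6c 67 is exactly B = 4 bytes: K' = 6d 65 6c 67.
K' ⊕ ipad = 5b 53 5a 51.  K' ⊕ opad = 31 39 30 3b.
Inner input = (K'⊕ipad) ∥ m = 5b 53 5a 51 ∥ db 7e.
Inner hash: even-index sum = 400 mod 256 = 144; odd-index sum = 290 mod 256 = 34 → 90 22.
Outer input = (K'⊕opad) ∥ inner = 31 39 30 3b ∥ 90 22.
Outer hash (tag): even-index sum = 241 mod 256 = 241; odd-index sum = 150 mod 256 = 150 → f1 96.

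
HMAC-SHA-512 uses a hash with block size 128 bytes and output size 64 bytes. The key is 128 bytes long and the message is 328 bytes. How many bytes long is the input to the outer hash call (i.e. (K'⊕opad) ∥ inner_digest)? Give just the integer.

192

Key is 128 ≤ 128 bytes, zero-padded: |K'| = 128.
Outer input = (K'⊕opad) ∥ H(inner) → 128 + 64 = 192 bytes.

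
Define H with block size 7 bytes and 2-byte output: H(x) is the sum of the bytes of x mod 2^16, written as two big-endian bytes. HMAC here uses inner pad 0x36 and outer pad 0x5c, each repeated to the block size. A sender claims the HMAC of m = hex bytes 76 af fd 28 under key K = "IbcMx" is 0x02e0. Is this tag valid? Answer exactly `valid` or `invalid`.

invalid

Key "IbcMx" = 49 62 63 4d 78 is 5 bytes ≤ B = 7; zero-pad to 7 bytes: K' = 49 62 63 4d 78 00 00.
K' ⊕ ipad = 7f 54 55 7b 4e 36 36; K' ⊕ opad = 15 3e 3f 11 24 5c 5c.
Inner hash: sum = 127+84+85+123+78+54+54+118+175+253+40 = 1191 → 04 a7.
Outer hash (recomputed tag): sum = 21+62+63+17+36+92+92+4+167 = 554 → 02 2a.
Recomputed tag = 022a; claimed = 02e0 → mismatch.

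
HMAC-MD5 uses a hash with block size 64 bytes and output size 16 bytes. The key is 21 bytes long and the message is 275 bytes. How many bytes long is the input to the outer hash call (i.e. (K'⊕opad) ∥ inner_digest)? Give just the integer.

80

Key is 21 ≤ 64 bytes, zero-padded: |K'| = 64.
Outer input = (K'⊕opad) ∥ H(inner) → 64 + 16 = 80 bytes.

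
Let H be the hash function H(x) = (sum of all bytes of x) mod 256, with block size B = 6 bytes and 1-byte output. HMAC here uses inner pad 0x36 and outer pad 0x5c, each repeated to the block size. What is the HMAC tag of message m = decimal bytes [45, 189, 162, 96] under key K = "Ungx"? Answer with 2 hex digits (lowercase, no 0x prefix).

Key "Ungx" = 55 6e 67 78 is 4 bytes ≤ B = 6; zero-pad to 6 bytes: K' = 55 6e 67 78 00 00.
K' ⊕ ipad = 63 58 51 4e 36 36.  K' ⊕ opad = 09 32 3b 24 5c 5c.
Inner input = (K'⊕ipad) ∥ m = 63 58 51 4e 36 36 ∥ 2d bd a2 60.
Inner hash: sum = 99+88+81+78+54+54+45+189+162+96 = 946; mod 256 = 178 → b2.
Outer input = (K'⊕opad) ∥ inner = 09 32 3b 24 5c 5c ∥ b2.
Outer hash (tag): sum = 9+50+59+36+92+92+178 = 516; mod 256 = 4 → 04.

04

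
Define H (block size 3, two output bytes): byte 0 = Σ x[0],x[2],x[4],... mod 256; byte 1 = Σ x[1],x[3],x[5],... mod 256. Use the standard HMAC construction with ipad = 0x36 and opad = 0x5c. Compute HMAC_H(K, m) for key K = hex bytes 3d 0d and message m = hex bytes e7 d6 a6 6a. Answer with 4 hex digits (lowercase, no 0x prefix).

85d2

Key hex bytes 3d 0d is 2 bytes ≤ B = 3; zero-pad to 3 bytes: K' = 3d 0d 00.
K' ⊕ ipad = 0b 3b 36.  K' ⊕ opad = 61 51 5c.
Inner input = (K'⊕ipad) ∥ m = 0b 3b 36 ∥ e7 d6 a6 6a.
Inner hash: even-index sum = 385 mod 256 = 129; odd-index sum = 456 mod 256 = 200 → 81 c8.
Outer input = (K'⊕opad) ∥ inner = 61 51 5c ∥ 81 c8.
Outer hash (tag): even-index sum = 389 mod 256 = 133; odd-index sum = 210 mod 256 = 210 → 85 d2.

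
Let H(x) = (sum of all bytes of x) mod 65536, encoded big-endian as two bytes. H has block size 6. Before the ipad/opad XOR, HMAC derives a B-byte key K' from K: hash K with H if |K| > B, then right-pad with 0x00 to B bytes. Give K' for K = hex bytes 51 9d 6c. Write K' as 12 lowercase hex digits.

Key hex bytes 51 9d 6c is 3 bytes ≤ B = 6; zero-pad to 6 bytes: K' = 51 9d 6c 00 00 00.

519d6c000000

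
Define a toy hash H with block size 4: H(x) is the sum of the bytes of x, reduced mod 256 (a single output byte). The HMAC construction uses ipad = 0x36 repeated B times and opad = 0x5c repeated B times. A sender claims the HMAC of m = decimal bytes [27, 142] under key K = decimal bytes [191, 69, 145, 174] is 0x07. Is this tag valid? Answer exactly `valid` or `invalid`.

invalid

Key decimal bytes [191, 69, 145, 174] = bf 45 91 ae is exactly B = 4 bytes: K' = bf 45 91 ae.
K' ⊕ ipad = 89 73 a7 98; K' ⊕ opad = e3 19 cd f2.
Inner hash: sum = 137+115+167+152+27+142 = 740; mod 256 = 228 → e4.
Outer hash (recomputed tag): sum = 227+25+205+242+228 = 927; mod 256 = 159 → 9f.
Recomputed tag = 9f; claimed = 07 → mismatch.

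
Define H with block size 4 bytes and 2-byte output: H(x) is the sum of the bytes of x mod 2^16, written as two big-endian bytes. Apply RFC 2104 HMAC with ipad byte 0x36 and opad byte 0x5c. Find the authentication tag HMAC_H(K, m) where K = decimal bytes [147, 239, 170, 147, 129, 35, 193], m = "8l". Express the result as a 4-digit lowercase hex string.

01dd

Key decimal bytes [147, 239, 170, 147, 129, 35, 193] = 93 ef aa 93 81 23 c1 is 7 bytes > B = 4, so hash it first: H(key) = 04 24, then zero-pad to 4 bytes: K' = 04 24 00 00.
K' ⊕ ipad = 32 12 36 36.  K' ⊕ opad = 58 78 5c 5c.
Inner input = (K'⊕ipad) ∥ m = 32 12 36 36 ∥ 38 6c.
Inner hash: sum = 50+18+54+54+56+108 = 340 → 01 54.
Outer input = (K'⊕opad) ∥ inner = 58 78 5c 5c ∥ 01 54.
Outer hash (tag): sum = 88+120+92+92+1+84 = 477 → 01 dd.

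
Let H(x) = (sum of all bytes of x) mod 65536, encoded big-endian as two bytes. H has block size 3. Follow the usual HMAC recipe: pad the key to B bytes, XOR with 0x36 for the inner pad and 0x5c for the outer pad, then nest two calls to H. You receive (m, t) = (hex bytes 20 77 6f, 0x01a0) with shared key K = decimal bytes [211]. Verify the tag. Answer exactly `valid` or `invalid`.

valid

Key decimal bytes [211] = d3 is 1 byte ≤ B = 3; zero-pad to 3 bytes: K' = d3 00 00.
K' ⊕ ipad = e5 36 36; K' ⊕ opad = 8f 5c 5c.
Inner hash: sum = 229+54+54+32+119+111 = 599 → 02 57.
Outer hash (recomputed tag): sum = 143+92+92+2+87 = 416 → 01 a0.
Recomputed tag = 01a0; claimed = 01a0 → match.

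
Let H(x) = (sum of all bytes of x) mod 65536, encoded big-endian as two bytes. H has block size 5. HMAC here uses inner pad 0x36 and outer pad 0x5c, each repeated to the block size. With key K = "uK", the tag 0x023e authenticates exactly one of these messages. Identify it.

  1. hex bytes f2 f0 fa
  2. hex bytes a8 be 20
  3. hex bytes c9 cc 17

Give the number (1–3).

2

Key "uK" = 75 4b is 2 bytes ≤ B = 5; zero-pad to 5 bytes: K' = 75 4b 00 00 00.
K' ⊕ ipad = 43 7d 36 36 36; K' ⊕ opad = 29 17 5c 5c 5c.
m1: inner = H(43 7d 36 36 36 f2 f0 fa) = 04 3e; tag = H(29 17 5c 5c 5c 04 3e) = 0196
m2: inner = H(43 7d 36 36 36 a8 be 20) = 02 e8; tag = H(29 17 5c 5c 5c 02 e8) = 023e ← matches
m3: inner = H(43 7d 36 36 36 c9 cc 17) = 03 0e; tag = H(29 17 5c 5c 5c 03 0e) = 0165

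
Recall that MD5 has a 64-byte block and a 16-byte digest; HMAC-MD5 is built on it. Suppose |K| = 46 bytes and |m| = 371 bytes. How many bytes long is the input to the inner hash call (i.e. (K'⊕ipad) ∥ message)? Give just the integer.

435

Key is 46 ≤ 64 bytes, zero-padded: |K'| = 64.
Inner input = (K'⊕ipad) ∥ m → 64 + 371 = 435 bytes.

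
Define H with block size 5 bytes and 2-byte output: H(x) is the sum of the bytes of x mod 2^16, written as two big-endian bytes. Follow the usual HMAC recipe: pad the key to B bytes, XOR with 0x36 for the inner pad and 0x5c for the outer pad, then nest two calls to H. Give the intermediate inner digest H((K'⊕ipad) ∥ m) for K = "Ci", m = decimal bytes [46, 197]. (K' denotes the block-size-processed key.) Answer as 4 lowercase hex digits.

0269

Key "Ci" = 43 69 is 2 bytes ≤ B = 5; zero-pad to 5 bytes: K' = 43 69 00 00 00.
K' ⊕ ipad = 75 5f 36 36 36.
Inner input = 75 5f 36 36 36 ∥ 2e c5.
Inner hash: sum = 117+95+54+54+54+46+197 = 617 → 02 69.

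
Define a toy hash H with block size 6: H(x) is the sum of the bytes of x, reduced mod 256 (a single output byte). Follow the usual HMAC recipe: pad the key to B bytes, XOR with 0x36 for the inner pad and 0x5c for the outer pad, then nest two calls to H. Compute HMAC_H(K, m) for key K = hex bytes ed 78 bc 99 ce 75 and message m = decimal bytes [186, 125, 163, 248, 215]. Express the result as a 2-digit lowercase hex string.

7b

Key hex bytes ed 78 bc 99 ce 75 is exactly B = 6 bytes: K' = ed 78 bc 99 ce 75.
K' ⊕ ipad = db 4e 8a af f8 43.  K' ⊕ opad = b1 24 e0 c5 92 29.
Inner input = (K'⊕ipad) ∥ m = db 4e 8a af f8 43 ∥ ba 7d a3 f8 d7.
Inner hash: sum = 219+78+138+175+248+67+186+125+163+248+215 = 1862; mod 256 = 70 → 46.
Outer input = (K'⊕opad) ∥ inner = b1 24 e0 c5 92 29 ∥ 46.
Outer hash (tag): sum = 177+36+224+197+146+41+70 = 891; mod 256 = 123 → 7b.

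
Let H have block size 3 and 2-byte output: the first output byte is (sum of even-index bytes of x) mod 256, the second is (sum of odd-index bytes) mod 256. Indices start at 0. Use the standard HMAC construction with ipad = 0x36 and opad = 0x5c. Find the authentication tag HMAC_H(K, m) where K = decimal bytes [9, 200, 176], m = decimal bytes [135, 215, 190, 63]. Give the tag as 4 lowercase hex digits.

Key decimal bytes [9, 200, 176] = 09 c8 b0 is exactly B = 3 bytes: K' = 09 c8 b0.
K' ⊕ ipad = 3f fe 86.  K' ⊕ opad = 55 94 ec.
Inner input = (K'⊕ipad) ∥ m = 3f fe 86 ∥ 87 d7 be 3f.
Inner hash: even-index sum = 475 mod 256 = 219; odd-index sum = 579 mod 256 = 67 → db 43.
Outer input = (K'⊕opad) ∥ inner = 55 94 ec ∥ db 43.
Outer hash (tag): even-index sum = 388 mod 256 = 132; odd-index sum = 367 mod 256 = 111 → 84 6f.

846f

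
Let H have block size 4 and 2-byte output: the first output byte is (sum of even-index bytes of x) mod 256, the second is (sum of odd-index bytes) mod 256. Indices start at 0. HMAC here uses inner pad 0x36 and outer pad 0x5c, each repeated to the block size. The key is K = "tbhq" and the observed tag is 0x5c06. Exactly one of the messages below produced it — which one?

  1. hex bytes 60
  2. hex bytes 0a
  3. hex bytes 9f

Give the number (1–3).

Key "tbhq" = 74 62 68 71 is exactly B = 4 bytes: K' = 74 62 68 71.
K' ⊕ ipad = 42 54 5e 47; K' ⊕ opad = 28 3e 34 2d.
m1: inner = H(42 54 5e 47 60) = 00 9b; tag = H(28 3e 34 2d 00 9b) = 5c06 ← matches
m2: inner = H(42 54 5e 47 0a) = aa 9b; tag = H(28 3e 34 2d aa 9b) = 0606
m3: inner = H(42 54 5e 47 9f) = 3f 9b; tag = H(28 3e 34 2d 3f 9b) = 9b06

1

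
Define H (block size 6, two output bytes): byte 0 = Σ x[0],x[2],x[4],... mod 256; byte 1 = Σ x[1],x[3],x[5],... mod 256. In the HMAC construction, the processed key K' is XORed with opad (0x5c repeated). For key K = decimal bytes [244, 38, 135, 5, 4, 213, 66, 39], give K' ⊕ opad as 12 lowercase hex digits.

Key decimal bytes [244, 38, 135, 5, 4, 213, 66, 39] = f4 26 87 05 04 d5 42 27 is 8 bytes > B = 6, so hash it first: H(key) = c1 27, then zero-pad to 6 bytes: K' = c1 27 00 00 00 00.
XOR each byte with 0x5c: c1⊕5c=9d, 27⊕5c=7b, 00⊕5c=5c, 00⊕5c=5c, 00⊕5c=5c, 00⊕5c=5c.

9d7b5c5c5c5c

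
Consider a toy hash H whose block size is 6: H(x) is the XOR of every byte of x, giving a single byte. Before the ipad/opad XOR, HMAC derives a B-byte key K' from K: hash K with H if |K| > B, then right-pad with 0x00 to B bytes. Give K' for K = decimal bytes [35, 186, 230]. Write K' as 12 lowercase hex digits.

23bae6000000

Key decimal bytes [35, 186, 230] = 23 ba e6 is 3 bytes ≤ B = 6; zero-pad to 6 bytes: K' = 23 ba e6 00 00 00.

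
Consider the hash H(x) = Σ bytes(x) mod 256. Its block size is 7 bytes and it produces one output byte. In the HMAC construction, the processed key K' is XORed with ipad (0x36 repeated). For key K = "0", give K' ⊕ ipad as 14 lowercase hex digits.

06363636363636

Key "0" = 30 is 1 byte ≤ B = 7; zero-pad to 7 bytes: K' = 30 00 00 00 00 00 00.
XOR each byte with 0x36: 30⊕36=06, 00⊕36=36, 00⊕36=36, 00⊕36=36, 00⊕36=36, 00⊕36=36, 00⊕36=36.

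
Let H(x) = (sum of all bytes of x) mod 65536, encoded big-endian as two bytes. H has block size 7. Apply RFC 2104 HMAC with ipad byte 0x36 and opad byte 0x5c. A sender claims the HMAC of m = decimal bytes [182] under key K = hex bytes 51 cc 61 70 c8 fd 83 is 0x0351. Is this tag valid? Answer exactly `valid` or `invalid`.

Key hex bytes 51 cc 61 70 c8 fd 83 is exactly B = 7 bytes: K' = 51 cc 61 70 c8 fd 83.
K' ⊕ ipad = 67 fa 57 46 fe cb b5; K' ⊕ opad = 0d 90 3d 2c 94 a1 df.
Inner hash: sum = 103+250+87+70+254+203+181+182 = 1330 → 05 32.
Outer hash (recomputed tag): sum = 13+144+61+44+148+161+223+5+50 = 849 → 03 51.
Recomputed tag = 0351; claimed = 0351 → match.

valid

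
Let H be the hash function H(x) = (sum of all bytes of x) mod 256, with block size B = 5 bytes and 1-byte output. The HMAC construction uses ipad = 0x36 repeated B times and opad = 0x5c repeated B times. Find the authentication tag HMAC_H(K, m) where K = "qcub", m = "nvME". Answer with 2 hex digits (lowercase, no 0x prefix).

Key "qcub" = 71 63 75 62 is 4 bytes ≤ B = 5; zero-pad to 5 bytes: K' = 71 63 75 62 00.
K' ⊕ ipad = 47 55 43 54 36.  K' ⊕ opad = 2d 3f 29 3e 5c.
Inner input = (K'⊕ipad) ∥ m = 47 55 43 54 36 ∥ 6e 76 4d 45.
Inner hash: sum = 71+85+67+84+54+110+118+77+69 = 735; mod 256 = 223 → df.
Outer input = (K'⊕opad) ∥ inner = 2d 3f 29 3e 5c ∥ df.
Outer hash (tag): sum = 45+63+41+62+92+223 = 526; mod 256 = 14 → 0e.

0e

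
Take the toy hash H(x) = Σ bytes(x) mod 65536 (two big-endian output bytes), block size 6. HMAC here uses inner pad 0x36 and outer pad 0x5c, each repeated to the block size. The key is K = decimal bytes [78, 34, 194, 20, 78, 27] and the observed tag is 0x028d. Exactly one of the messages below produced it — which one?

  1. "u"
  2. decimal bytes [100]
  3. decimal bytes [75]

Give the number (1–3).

1

Key decimal bytes [78, 34, 194, 20, 78, 27] = 4e 22 c2 14 4e 1b is exactly B = 6 bytes: K' = 4e 22 c2 14 4e 1b.
K' ⊕ ipad = 78 14 f4 22 78 2d; K' ⊕ opad = 12 7e 9e 48 12 47.
m1: inner = H(78 14 f4 22 78 2d 75) = 02 bc; tag = H(12 7e 9e 48 12 47 02 bc) = 028d ← matches
m2: inner = H(78 14 f4 22 78 2d 64) = 02 ab; tag = H(12 7e 9e 48 12 47 02 ab) = 027c
m3: inner = H(78 14 f4 22 78 2d 4b) = 02 92; tag = H(12 7e 9e 48 12 47 02 92) = 0263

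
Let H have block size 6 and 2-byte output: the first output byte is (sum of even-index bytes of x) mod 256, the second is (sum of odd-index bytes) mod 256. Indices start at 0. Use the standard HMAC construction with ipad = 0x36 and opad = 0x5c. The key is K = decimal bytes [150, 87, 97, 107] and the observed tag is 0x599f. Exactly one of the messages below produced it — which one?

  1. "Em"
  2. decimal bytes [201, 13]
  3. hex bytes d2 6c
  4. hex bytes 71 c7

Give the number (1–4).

2

Key decimal bytes [150, 87, 97, 107] = 96 57 61 6b is 4 bytes ≤ B = 6; zero-pad to 6 bytes: K' = 96 57 61 6b 00 00.
K' ⊕ ipad = a0 61 57 5d 36 36; K' ⊕ opad = ca 0b 3d 37 5c 5c.
m1: inner = H(a0 61 57 5d 36 36 45 6d) = 72 61; tag = H(ca 0b 3d 37 5c 5c 72 61) = d5ff
m2: inner = H(a0 61 57 5d 36 36 c9 0d) = f6 01; tag = H(ca 0b 3d 37 5c 5c f6 01) = 599f ← matches
m3: inner = H(a0 61 57 5d 36 36 d2 6c) = ff 60; tag = H(ca 0b 3d 37 5c 5c ff 60) = 62fe
m4: inner = H(a0 61 57 5d 36 36 71 c7) = 9e bb; tag = H(ca 0b 3d 37 5c 5c 9e bb) = 0159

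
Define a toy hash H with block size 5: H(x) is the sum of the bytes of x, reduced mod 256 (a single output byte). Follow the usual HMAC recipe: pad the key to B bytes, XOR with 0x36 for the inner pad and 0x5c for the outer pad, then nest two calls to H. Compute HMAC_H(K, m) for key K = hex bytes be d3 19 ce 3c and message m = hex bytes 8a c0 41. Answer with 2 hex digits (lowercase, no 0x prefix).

d1

Key hex bytes be d3 19 ce 3c is exactly B = 5 bytes: K' = be d3 19 ce 3c.
K' ⊕ ipad = 88 e5 2f f8 0a.  K' ⊕ opad = e2 8f 45 92 60.
Inner input = (K'⊕ipad) ∥ m = 88 e5 2f f8 0a ∥ 8a c0 41.
Inner hash: sum = 136+229+47+248+10+138+192+65 = 1065; mod 256 = 41 → 29.
Outer input = (K'⊕opad) ∥ inner = e2 8f 45 92 60 ∥ 29.
Outer hash (tag): sum = 226+143+69+146+96+41 = 721; mod 256 = 209 → d1.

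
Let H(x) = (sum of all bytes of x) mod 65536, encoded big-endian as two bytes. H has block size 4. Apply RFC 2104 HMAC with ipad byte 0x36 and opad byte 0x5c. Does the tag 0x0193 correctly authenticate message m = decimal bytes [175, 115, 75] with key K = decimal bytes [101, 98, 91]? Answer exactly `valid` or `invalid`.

Key decimal bytes [101, 98, 91] = 65 62 5b is 3 bytes ≤ B = 4; zero-pad to 4 bytes: K' = 65 62 5b 00.
K' ⊕ ipad = 53 54 6d 36; K' ⊕ opad = 39 3e 07 5c.
Inner hash: sum = 83+84+109+54+175+115+75 = 695 → 02 b7.
Outer hash (recomputed tag): sum = 57+62+7+92+2+183 = 403 → 01 93.
Recomputed tag = 0193; claimed = 0193 → match.

valid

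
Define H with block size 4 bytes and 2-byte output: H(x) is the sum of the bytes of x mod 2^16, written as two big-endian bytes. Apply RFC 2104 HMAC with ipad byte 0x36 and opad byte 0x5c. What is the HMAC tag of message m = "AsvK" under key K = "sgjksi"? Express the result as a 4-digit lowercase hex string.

Key "sgjksi" = 73 67 6a 6b 73 69 is 6 bytes > B = 4, so hash it first: H(key) = 02 8b, then zero-pad to 4 bytes: K' = 02 8b 00 00.
K' ⊕ ipad = 34 bd 36 36.  K' ⊕ opad = 5e d7 5c 5c.
Inner input = (K'⊕ipad) ∥ m = 34 bd 36 36 ∥ 41 73 76 4b.
Inner hash: sum = 52+189+54+54+65+115+118+75 = 722 → 02 d2.
Outer input = (K'⊕opad) ∥ inner = 5e d7 5c 5c ∥ 02 d2.
Outer hash (tag): sum = 94+215+92+92+2+210 = 705 → 02 c1.

02c1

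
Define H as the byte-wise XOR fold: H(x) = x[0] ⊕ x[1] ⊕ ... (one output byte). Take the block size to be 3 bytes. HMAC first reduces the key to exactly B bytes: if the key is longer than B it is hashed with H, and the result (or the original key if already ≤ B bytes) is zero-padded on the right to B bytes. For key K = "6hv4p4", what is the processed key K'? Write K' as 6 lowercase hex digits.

580000

|K| = 6 > B = 3, so first hash the key.
H(K): XOR 36⊕68⊕76⊕34⊕70⊕34 = 58.
Zero-pad H(K) = 58 to 3 bytes: K' = 58 00 00.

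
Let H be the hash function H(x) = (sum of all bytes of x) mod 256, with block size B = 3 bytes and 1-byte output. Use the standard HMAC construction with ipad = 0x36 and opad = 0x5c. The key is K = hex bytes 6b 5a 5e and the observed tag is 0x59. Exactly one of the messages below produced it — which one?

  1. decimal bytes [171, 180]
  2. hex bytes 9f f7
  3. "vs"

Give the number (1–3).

3

Key hex bytes 6b 5a 5e is exactly B = 3 bytes: K' = 6b 5a 5e.
K' ⊕ ipad = 5d 6c 68; K' ⊕ opad = 37 06 02.
m1: inner = H(5d 6c 68 ab b4) = 90; tag = H(37 06 02 90) = cf
m2: inner = H(5d 6c 68 9f f7) = c7; tag = H(37 06 02 c7) = 06
m3: inner = H(5d 6c 68 76 73) = 1a; tag = H(37 06 02 1a) = 59 ← matches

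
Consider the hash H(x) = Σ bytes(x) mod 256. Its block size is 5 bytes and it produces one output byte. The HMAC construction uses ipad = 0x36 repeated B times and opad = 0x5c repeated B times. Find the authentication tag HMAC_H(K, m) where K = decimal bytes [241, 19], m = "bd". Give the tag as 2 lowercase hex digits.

64

Key decimal bytes [241, 19] = f1 13 is 2 bytes ≤ B = 5; zero-pad to 5 bytes: K' = f1 13 00 00 00.
K' ⊕ ipad = c7 25 36 36 36.  K' ⊕ opad = ad 4f 5c 5c 5c.
Inner input = (K'⊕ipad) ∥ m = c7 25 36 36 36 ∥ 62 64.
Inner hash: sum = 199+37+54+54+54+98+100 = 596; mod 256 = 84 → 54.
Outer input = (K'⊕opad) ∥ inner = ad 4f 5c 5c 5c ∥ 54.
Outer hash (tag): sum = 173+79+92+92+92+84 = 612; mod 256 = 100 → 64.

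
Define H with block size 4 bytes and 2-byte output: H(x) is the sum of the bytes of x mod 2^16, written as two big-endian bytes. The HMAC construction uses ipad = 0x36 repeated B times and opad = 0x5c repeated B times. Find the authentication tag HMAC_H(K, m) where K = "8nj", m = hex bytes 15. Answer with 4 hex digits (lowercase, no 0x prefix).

Key "8nj" = 38 6e 6a is 3 bytes ≤ B = 4; zero-pad to 4 bytes: K' = 38 6e 6a 00.
K' ⊕ ipad = 0e 58 5c 36.  K' ⊕ opad = 64 32 36 5c.
Inner input = (K'⊕ipad) ∥ m = 0e 58 5c 36 ∥ 15.
Inner hash: sum = 14+88+92+54+21 = 269 → 01 0d.
Outer input = (K'⊕opad) ∥ inner = 64 32 36 5c ∥ 01 0d.
Outer hash (tag): sum = 100+50+54+92+1+13 = 310 → 01 36.

0136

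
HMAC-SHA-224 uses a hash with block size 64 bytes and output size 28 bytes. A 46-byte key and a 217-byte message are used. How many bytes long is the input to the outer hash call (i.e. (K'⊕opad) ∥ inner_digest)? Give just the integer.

Key is 46 ≤ 64 bytes, zero-padded: |K'| = 64.
Outer input = (K'⊕opad) ∥ H(inner) → 64 + 28 = 92 bytes.

92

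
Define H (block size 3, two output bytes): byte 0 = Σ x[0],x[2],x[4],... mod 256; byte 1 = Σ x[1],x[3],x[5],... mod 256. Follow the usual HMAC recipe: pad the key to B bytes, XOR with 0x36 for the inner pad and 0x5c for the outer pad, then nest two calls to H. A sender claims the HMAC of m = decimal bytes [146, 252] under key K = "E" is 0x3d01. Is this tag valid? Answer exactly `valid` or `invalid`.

Key "E" = 45 is 1 byte ≤ B = 3; zero-pad to 3 bytes: K' = 45 00 00.
K' ⊕ ipad = 73 36 36; K' ⊕ opad = 19 5c 5c.
Inner hash: even-index sum = 421 mod 256 = 165; odd-index sum = 200 mod 256 = 200 → a5 c8.
Outer hash (recomputed tag): even-index sum = 317 mod 256 = 61; odd-index sum = 257 mod 256 = 1 → 3d 01.
Recomputed tag = 3d01; claimed = 3d01 → match.

valid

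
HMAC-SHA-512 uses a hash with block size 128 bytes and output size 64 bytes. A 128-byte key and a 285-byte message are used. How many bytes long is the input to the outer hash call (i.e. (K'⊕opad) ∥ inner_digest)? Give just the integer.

Key is 128 ≤ 128 bytes, zero-padded: |K'| = 128.
Outer input = (K'⊕opad) ∥ H(inner) → 128 + 64 = 192 bytes.

192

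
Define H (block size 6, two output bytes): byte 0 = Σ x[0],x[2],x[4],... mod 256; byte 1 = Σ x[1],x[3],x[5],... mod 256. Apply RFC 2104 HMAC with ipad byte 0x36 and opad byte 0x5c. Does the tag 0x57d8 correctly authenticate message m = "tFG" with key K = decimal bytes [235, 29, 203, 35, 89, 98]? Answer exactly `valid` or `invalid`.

valid

Key decimal bytes [235, 29, 203, 35, 89, 98] = eb 1d cb 23 59 62 is exactly B = 6 bytes: K' = eb 1d cb 23 59 62.
K' ⊕ ipad = dd 2b fd 15 6f 54; K' ⊕ opad = b7 41 97 7f 05 3e.
Inner hash: even-index sum = 772 mod 256 = 4; odd-index sum = 218 mod 256 = 218 → 04 da.
Outer hash (recomputed tag): even-index sum = 343 mod 256 = 87; odd-index sum = 472 mod 256 = 216 → 57 d8.
Recomputed tag = 57d8; claimed = 57d8 → match.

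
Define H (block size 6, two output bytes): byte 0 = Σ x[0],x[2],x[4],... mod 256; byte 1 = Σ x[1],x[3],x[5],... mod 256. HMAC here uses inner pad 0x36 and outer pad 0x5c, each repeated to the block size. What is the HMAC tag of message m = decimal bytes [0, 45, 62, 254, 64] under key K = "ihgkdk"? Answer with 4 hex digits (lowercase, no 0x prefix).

28e5

Key "ihgkdk" = 69 68 67 6b 64 6b is exactly B = 6 bytes: K' = 69 68 67 6b 64 6b.
K' ⊕ ipad = 5f 5e 51 5d 52 5d.  K' ⊕ opad = 35 34 3b 37 38 37.
Inner input = (K'⊕ipad) ∥ m = 5f 5e 51 5d 52 5d ∥ 00 2d 3e fe 40.
Inner hash: even-index sum = 384 mod 256 = 128; odd-index sum = 579 mod 256 = 67 → 80 43.
Outer input = (K'⊕opad) ∥ inner = 35 34 3b 37 38 37 ∥ 80 43.
Outer hash (tag): even-index sum = 296 mod 256 = 40; odd-index sum = 229 mod 256 = 229 → 28 e5.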